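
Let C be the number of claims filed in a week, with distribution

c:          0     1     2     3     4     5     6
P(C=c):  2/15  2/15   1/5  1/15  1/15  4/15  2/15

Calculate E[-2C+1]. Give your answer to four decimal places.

-5.2667

E[-2C+1] = Σ (-2c+1)·P(C=c)
 = 1·2/15 + (-1)·2/15 + (-3)·1/5 + (-5)·1/15 + (-7)·1/15 + (-9)·4/15 + (-11)·2/15
 = 2/15 + (-2/15) + (-3/5) + (-1/3) + (-7/15) + (-12/5) + (-22/15)
 = -79/15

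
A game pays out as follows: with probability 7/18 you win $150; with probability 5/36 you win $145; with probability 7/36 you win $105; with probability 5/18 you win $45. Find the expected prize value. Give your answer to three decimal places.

111.389

E[payout] = 150·7/18 + 145·5/36 + 105·7/36 + 45·5/18
 = 175/3 + 725/36 + 245/12 + 25/2
 = 2005/18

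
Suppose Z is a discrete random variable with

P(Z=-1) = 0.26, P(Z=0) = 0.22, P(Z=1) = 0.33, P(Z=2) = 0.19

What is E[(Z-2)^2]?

E[(Z-2)^2] = Σ (z-2)^2·P(Z=z)
 = 9·0.26 + 4·0.22 + 1·0.33 + 0·0.19
 = 2.34 + 0.88 + 0.33 + 0
 = 3.55

3.55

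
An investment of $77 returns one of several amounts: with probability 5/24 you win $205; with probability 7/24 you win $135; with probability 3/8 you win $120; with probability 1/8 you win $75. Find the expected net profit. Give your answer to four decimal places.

59.4583

E[payout] = 205·5/24 + 135·7/24 + 120·3/8 + 75·1/8
 = 1025/24 + 315/8 + 45 + 75/8
 = 3275/24
Net = 3275/24 - 77 = 1427/24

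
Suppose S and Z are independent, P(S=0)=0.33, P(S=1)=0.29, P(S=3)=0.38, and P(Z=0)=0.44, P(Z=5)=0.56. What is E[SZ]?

E[SZ] = Σ_s Σ_z sz · P(S=s)P(Z=z)
 = 0·0.1452 + 0·0.1848 + 0·0.1276 + 5·0.1624 + 0·0.1672 + 15·0.2128
 = 0 + 0 + 0 + 0.812 + 0 + 3.192
 = 4.004

4.004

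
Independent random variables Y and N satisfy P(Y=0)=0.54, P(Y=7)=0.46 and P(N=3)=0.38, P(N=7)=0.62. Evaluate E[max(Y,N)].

6.1792

E[max(Y,N)] = Σ_y Σ_n max(y,n) · P(Y=y)P(N=n)
 = 3·0.2052 + 7·0.3348 + 7·0.1748 + 7·0.2852
 = 0.6156 + 2.3436 + 1.2236 + 1.9964
 = 6.1792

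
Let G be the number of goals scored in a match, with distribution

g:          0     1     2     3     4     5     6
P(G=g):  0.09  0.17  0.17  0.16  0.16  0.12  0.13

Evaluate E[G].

3.01

E[G] = Σ g·P(G=g)
 = 0·0.09 + 1·0.17 + 2·0.17 + 3·0.16 + 4·0.16 + 5·0.12 + 6·0.13
 = 0 + 0.17 + 0.34 + 0.48 + 0.64 + 0.6 + 0.78
 = 3.01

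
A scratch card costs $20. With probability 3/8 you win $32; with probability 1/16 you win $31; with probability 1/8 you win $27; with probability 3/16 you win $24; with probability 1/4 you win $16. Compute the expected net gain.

5.8125

E[payout] = 32·3/8 + 31·1/16 + 27·1/8 + 24·3/16 + 16·1/4
 = 12 + 31/16 + 27/8 + 9/2 + 4
 = 413/16
Net = 413/16 - 20 = 93/16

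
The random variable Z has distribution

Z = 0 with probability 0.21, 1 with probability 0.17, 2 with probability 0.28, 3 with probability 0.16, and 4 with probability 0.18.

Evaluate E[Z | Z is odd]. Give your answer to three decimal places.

1.970

P(Z is odd) = 0.17 + 0.16 = 0.33.
E[Z | Z is odd] = [1·0.17 + 3·0.16] / 0.33
 = 0.65 / 0.33
 = 65/33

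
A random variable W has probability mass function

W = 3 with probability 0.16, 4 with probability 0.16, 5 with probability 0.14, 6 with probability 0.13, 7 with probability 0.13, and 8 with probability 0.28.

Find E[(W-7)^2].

E[(W-7)^2] = Σ (w-7)^2·P(W=w)
 = 16·0.16 + 9·0.16 + 4·0.14 + 1·0.13 + 0·0.13 + 1·0.28
 = 2.56 + 1.44 + 0.56 + 0.13 + 0 + 0.28
 = 4.97

4.97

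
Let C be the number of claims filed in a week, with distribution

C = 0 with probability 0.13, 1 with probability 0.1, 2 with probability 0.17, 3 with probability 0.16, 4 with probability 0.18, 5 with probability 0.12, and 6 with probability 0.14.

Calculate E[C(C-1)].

10.06

E[C(C-1)] = Σ c(c-1)·P(C=c)
 = 0·0.13 + 0·0.1 + 2·0.17 + 6·0.16 + 12·0.18 + 20·0.12 + 30·0.14
 = 0 + 0 + 0.34 + 0.96 + 2.16 + 2.4 + 4.2
 = 10.06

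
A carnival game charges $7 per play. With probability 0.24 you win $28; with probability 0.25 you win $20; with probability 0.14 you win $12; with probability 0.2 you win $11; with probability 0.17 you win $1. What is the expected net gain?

E[payout] = 28·0.24 + 20·0.25 + 12·0.14 + 11·0.2 + 1·0.17
 = 6.72 + 5 + 1.68 + 2.2 + 0.17
 = 15.77
Net = 15.77 - 7 = 8.77

8.77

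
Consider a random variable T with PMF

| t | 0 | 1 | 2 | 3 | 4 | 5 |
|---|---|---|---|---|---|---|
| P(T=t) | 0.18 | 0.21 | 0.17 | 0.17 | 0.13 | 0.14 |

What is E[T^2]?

8

E[T^2] = Σ t^2·P(T=t)
 = 0·0.18 + 1·0.21 + 4·0.17 + 9·0.17 + 16·0.13 + 25·0.14
 = 0 + 0.21 + 0.68 + 1.53 + 2.08 + 3.5
 = 8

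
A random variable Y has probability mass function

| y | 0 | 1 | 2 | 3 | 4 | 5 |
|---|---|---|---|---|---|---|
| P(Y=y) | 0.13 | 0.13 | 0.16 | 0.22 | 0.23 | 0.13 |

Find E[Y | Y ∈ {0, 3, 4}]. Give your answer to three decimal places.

2.724

P(Y ∈ {0, 3, 4}) = 0.13 + 0.22 + 0.23 = 0.58.
E[Y | Y ∈ {0, 3, 4}] = [0·0.13 + 3·0.22 + 4·0.23] / 0.58
 = 1.58 / 0.58
 = 79/29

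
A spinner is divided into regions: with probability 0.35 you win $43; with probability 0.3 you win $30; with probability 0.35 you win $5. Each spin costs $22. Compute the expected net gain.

3.8

E[payout] = 43·0.35 + 30·0.3 + 5·0.35
 = 15.05 + 9 + 1.75
 = 25.8
Net = 25.8 - 22 = 3.8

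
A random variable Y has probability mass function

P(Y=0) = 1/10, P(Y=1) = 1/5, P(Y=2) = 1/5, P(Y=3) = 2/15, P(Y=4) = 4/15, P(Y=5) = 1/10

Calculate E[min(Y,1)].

0.9

E[min(Y,1)] = Σ min(y,1)·P(Y=y)
 = 0·1/10 + 1·1/5 + 1·1/5 + 1·2/15 + 1·4/15 + 1·1/10
 = 0 + 1/5 + 1/5 + 2/15 + 4/15 + 1/10
 = 9/10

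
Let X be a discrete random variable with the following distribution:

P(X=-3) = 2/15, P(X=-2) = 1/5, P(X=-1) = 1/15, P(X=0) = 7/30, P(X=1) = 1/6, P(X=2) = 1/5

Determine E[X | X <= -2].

P(X <= -2) = 2/15 + 1/5 = 1/3.
E[X | X <= -2] = [(-3)·2/15 + (-2)·1/5] / (1/3)
 = -4/5 / (1/3)
 = -12/5

-2.4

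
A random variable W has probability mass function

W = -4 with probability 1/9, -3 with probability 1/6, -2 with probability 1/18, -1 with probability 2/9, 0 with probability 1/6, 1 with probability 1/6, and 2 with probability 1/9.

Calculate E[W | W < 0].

P(W < 0) = 1/9 + 1/6 + 1/18 + 2/9 = 5/9.
E[W | W < 0] = [(-4)·1/9 + (-3)·1/6 + (-2)·1/18 + (-1)·2/9] / (5/9)
 = -23/18 / (5/9)
 = -23/10

-2.3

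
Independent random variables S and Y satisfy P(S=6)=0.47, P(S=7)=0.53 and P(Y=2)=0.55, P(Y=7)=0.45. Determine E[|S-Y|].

E[|S-Y|] = Σ_s Σ_y |s-y| · P(S=s)P(Y=y)
 = 4·0.2585 + 1·0.2115 + 5·0.2915 + 0·0.2385
 = 1.034 + 0.2115 + 1.4575 + 0
 = 2.703

2.703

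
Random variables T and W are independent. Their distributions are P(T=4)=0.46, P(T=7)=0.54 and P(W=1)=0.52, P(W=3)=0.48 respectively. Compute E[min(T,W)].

1.96

E[min(T,W)] = Σ_t Σ_w min(t,w) · P(T=t)P(W=w)
 = 1·0.2392 + 3·0.2208 + 1·0.2808 + 3·0.2592
 = 0.2392 + 0.6624 + 0.2808 + 0.7776
 = 1.96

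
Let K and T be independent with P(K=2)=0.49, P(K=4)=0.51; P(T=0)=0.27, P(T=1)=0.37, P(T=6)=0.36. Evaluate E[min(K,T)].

E[min(K,T)] = Σ_k Σ_t min(k,t) · P(K=k)P(T=t)
 = 0·0.1323 + 1·0.1813 + 2·0.1764 + 0·0.1377 + 1·0.1887 + 4·0.1836
 = 0 + 0.1813 + 0.3528 + 0 + 0.1887 + 0.7344
 = 1.4572

1.4572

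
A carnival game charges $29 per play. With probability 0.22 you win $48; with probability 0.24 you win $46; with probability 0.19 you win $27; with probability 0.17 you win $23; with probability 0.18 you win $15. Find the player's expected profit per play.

E[payout] = 48·0.22 + 46·0.24 + 27·0.19 + 23·0.17 + 15·0.18
 = 10.56 + 11.04 + 5.13 + 3.91 + 2.7
 = 33.34
Net = 33.34 - 29 = 4.34

4.34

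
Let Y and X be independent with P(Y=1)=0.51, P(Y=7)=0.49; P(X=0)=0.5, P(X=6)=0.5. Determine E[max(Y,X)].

5.215

E[max(Y,X)] = Σ_y Σ_x max(y,x) · P(Y=y)P(X=x)
 = 1·0.255 + 6·0.255 + 7·0.245 + 7·0.245
 = 0.255 + 1.53 + 1.715 + 1.715
 = 5.215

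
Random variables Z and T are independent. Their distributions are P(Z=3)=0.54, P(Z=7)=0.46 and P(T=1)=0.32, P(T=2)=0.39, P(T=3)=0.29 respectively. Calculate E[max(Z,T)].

E[max(Z,T)] = Σ_z Σ_t max(z,t) · P(Z=z)P(T=t)
 = 3·0.1728 + 3·0.2106 + 3·0.1566 + 7·0.1472 + 7·0.1794 + 7·0.1334
 = 0.5184 + 0.6318 + 0.4698 + 1.0304 + 1.2558 + 0.9338
 = 4.84

4.84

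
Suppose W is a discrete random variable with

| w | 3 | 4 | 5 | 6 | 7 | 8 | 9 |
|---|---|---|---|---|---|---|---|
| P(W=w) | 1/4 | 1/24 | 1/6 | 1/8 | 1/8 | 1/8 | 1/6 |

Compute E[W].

5.875

E[W] = Σ w·P(W=w)
 = 3·1/4 + 4·1/24 + 5·1/6 + 6·1/8 + 7·1/8 + 8·1/8 + 9·1/6
 = 3/4 + 1/6 + 5/6 + 3/4 + 7/8 + 1 + 3/2
 = 47/8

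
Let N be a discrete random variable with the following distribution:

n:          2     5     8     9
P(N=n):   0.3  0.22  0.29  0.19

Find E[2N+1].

E[2N+1] = Σ (2n+1)·P(N=n)
 = 5·0.3 + 11·0.22 + 17·0.29 + 19·0.19
 = 1.5 + 2.42 + 4.93 + 3.61
 = 12.46

12.46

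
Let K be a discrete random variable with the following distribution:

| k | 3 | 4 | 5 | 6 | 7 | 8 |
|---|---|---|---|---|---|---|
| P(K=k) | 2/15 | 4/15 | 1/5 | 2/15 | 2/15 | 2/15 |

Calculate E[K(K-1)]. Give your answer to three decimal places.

25.067

E[K(K-1)] = Σ k(k-1)·P(K=k)
 = 6·2/15 + 12·4/15 + 20·1/5 + 30·2/15 + 42·2/15 + 56·2/15
 = 4/5 + 16/5 + 4 + 4 + 28/5 + 112/15
 = 376/15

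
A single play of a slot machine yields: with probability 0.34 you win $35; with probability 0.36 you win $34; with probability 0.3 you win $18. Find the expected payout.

29.54

E[payout] = 35·0.34 + 34·0.36 + 18·0.3
 = 11.9 + 12.24 + 5.4
 = 29.54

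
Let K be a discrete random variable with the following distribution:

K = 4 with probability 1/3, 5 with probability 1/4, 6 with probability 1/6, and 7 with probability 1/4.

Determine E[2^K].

56

E[2^K] = Σ 2^k·P(K=k)
 = 16·1/3 + 32·1/4 + 64·1/6 + 128·1/4
 = 16/3 + 8 + 32/3 + 32
 = 56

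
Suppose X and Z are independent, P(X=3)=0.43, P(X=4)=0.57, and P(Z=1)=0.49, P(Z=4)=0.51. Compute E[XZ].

E[XZ] = Σ_x Σ_z xz · P(X=x)P(Z=z)
 = 3·0.2107 + 12·0.2193 + 4·0.2793 + 16·0.2907
 = 0.6321 + 2.6316 + 1.1172 + 4.6512
 = 9.0321

9.0321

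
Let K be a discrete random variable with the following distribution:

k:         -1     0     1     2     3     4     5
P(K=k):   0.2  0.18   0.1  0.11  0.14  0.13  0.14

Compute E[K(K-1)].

5.82

E[K(K-1)] = Σ k(k-1)·P(K=k)
 = 2·0.2 + 0·0.18 + 0·0.1 + 2·0.11 + 6·0.14 + 12·0.13 + 20·0.14
 = 0.4 + 0 + 0 + 0.22 + 0.84 + 1.56 + 2.8
 = 5.82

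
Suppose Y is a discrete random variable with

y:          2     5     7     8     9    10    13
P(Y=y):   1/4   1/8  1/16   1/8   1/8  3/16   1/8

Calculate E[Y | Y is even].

6

P(Y is even) = 1/4 + 1/8 + 3/16 = 9/16.
E[Y | Y is even] = [2·1/4 + 8·1/8 + 10·3/16] / (9/16)
 = 27/8 / (9/16)
 = 6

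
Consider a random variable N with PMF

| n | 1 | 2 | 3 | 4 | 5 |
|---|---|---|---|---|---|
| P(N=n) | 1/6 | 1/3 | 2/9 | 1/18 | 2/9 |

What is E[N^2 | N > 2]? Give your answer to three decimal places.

16.889

P(N > 2) = 2/9 + 1/18 + 2/9 = 1/2.
E[N^2 | N > 2] = [9·2/9 + 16·1/18 + 25·2/9] / (1/2)
 = 76/9 / (1/2)
 = 152/9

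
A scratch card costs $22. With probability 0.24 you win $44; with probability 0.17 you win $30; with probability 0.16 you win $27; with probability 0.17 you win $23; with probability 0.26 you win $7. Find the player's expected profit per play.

E[payout] = 44·0.24 + 30·0.17 + 27·0.16 + 23·0.17 + 7·0.26
 = 10.56 + 5.1 + 4.32 + 3.91 + 1.82
 = 25.71
Net = 25.71 - 22 = 3.71

3.71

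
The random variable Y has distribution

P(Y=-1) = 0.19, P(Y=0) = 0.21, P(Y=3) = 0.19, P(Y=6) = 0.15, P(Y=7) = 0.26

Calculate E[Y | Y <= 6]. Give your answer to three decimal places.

P(Y <= 6) = 0.19 + 0.21 + 0.19 + 0.15 = 0.74.
E[Y | Y <= 6] = [(-1)·0.19 + 0·0.21 + 3·0.19 + 6·0.15] / 0.74
 = 1.28 / 0.74
 = 64/37

1.730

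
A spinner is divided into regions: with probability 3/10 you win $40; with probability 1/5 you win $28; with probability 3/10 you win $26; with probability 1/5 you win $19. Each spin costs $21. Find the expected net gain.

8.2

E[payout] = 40·3/10 + 28·1/5 + 26·3/10 + 19·1/5
 = 12 + 28/5 + 39/5 + 19/5
 = 146/5
Net = 146/5 - 21 = 41/5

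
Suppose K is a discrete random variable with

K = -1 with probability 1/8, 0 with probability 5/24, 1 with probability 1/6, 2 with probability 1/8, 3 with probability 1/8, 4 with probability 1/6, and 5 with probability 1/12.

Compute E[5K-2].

6.75

E[5K-2] = Σ (5k-2)·P(K=k)
 = (-7)·1/8 + (-2)·5/24 + 3·1/6 + 8·1/8 + 13·1/8 + 18·1/6 + 23·1/12
 = (-7/8) + (-5/12) + 1/2 + 1 + 13/8 + 3 + 23/12
 = 27/4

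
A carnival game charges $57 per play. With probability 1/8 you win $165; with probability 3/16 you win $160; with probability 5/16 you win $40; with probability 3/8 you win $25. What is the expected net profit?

15.5

E[payout] = 165·1/8 + 160·3/16 + 40·5/16 + 25·3/8
 = 165/8 + 30 + 25/2 + 75/8
 = 145/2
Net = 145/2 - 57 = 31/2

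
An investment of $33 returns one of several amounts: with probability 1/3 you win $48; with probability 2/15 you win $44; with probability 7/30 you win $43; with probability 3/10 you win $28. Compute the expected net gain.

7.3

E[payout] = 48·1/3 + 44·2/15 + 43·7/30 + 28·3/10
 = 16 + 88/15 + 301/30 + 42/5
 = 403/10
Net = 403/10 - 33 = 73/10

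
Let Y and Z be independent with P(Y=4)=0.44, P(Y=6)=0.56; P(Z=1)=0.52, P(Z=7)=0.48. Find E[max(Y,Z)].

6.0224

E[max(Y,Z)] = Σ_y Σ_z max(y,z) · P(Y=y)P(Z=z)
 = 4·0.2288 + 7·0.2112 + 6·0.2912 + 7·0.2688
 = 0.9152 + 1.4784 + 1.7472 + 1.8816
 = 6.0224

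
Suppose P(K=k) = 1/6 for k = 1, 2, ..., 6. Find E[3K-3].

E[3K-3] = Σ (3k-3)·P(K=k)
 = 0·1/6 + 3·1/6 + 6·1/6 + 9·1/6 + 12·1/6 + 15·1/6
 = 0 + 1/2 + 1 + 3/2 + 2 + 5/2
 = 15/2

7.5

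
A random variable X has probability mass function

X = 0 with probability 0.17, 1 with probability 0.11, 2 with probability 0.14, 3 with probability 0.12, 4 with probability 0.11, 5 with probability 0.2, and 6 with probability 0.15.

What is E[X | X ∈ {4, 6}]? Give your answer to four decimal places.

5.1538

P(X ∈ {4, 6}) = 0.11 + 0.15 = 0.26.
E[X | X ∈ {4, 6}] = [4·0.11 + 6·0.15] / 0.26
 = 1.34 / 0.26
 = 67/13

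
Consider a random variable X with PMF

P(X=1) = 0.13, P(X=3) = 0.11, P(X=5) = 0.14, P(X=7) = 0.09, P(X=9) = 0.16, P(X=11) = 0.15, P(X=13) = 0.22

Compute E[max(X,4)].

8.24

E[max(X,4)] = Σ max(x,4)·P(X=x)
 = 4·0.13 + 4·0.11 + 5·0.14 + 7·0.09 + 9·0.16 + 11·0.15 + 13·0.22
 = 0.52 + 0.44 + 0.7 + 0.63 + 1.44 + 1.65 + 2.86
 = 8.24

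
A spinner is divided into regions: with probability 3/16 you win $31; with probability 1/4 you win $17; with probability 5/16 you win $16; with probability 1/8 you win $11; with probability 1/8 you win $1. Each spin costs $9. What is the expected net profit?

7.5625

E[payout] = 31·3/16 + 17·1/4 + 16·5/16 + 11·1/8 + 1·1/8
 = 93/16 + 17/4 + 5 + 11/8 + 1/8
 = 265/16
Net = 265/16 - 9 = 121/16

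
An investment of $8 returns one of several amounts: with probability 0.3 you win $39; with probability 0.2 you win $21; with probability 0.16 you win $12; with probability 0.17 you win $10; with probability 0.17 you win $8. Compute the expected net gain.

E[payout] = 39·0.3 + 21·0.2 + 12·0.16 + 10·0.17 + 8·0.17
 = 11.7 + 4.2 + 1.92 + 1.7 + 1.36
 = 20.88
Net = 20.88 - 8 = 12.88

12.88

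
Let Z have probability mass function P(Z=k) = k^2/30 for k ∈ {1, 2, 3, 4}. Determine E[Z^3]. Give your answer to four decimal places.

E[Z^3] = Σ z^3·P(Z=z)
 = 1·1/30 + 8·2/15 + 27·3/10 + 64·8/15
 = 1/30 + 16/15 + 81/10 + 512/15
 = 130/3

43.3333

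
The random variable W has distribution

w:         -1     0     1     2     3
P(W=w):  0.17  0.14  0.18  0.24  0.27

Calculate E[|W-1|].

1.26

E[|W-1|] = Σ |w-1|·P(W=w)
 = 2·0.17 + 1·0.14 + 0·0.18 + 1·0.24 + 2·0.27
 = 0.34 + 0.14 + 0 + 0.24 + 0.54
 = 1.26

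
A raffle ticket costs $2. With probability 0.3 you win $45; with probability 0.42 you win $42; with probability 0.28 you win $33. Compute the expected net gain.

38.38

E[payout] = 45·0.3 + 42·0.42 + 33·0.28
 = 13.5 + 17.64 + 9.24
 = 40.38
Net = 40.38 - 2 = 38.38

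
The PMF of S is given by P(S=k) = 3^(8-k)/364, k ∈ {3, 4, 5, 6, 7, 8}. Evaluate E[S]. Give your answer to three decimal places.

E[S] = Σ s·P(S=s)
 = 3·243/364 + 4·81/364 + 5·27/364 + 6·9/364 + 7·3/364 + 8·1/364
 = 729/364 + 81/91 + 135/364 + 27/182 + 3/52 + 2/91
 = 1271/364

3.492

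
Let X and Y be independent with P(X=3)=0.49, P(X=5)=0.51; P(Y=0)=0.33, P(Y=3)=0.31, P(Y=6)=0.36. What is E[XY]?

E[XY] = Σ_x Σ_y xy · P(X=x)P(Y=y)
 = 0·0.1617 + 9·0.1519 + 18·0.1764 + 0·0.1683 + 15·0.1581 + 30·0.1836
 = 0 + 1.3671 + 3.1752 + 0 + 2.3715 + 5.508
 = 12.4218

12.4218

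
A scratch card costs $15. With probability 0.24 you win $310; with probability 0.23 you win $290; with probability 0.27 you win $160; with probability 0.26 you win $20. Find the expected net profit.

174.5

E[payout] = 310·0.24 + 290·0.23 + 160·0.27 + 20·0.26
 = 74.4 + 66.7 + 43.2 + 5.2
 = 189.5
Net = 189.5 - 15 = 174.5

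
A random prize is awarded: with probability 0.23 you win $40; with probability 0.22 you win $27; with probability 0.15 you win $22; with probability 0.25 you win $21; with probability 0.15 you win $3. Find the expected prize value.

E[payout] = 40·0.23 + 27·0.22 + 22·0.15 + 21·0.25 + 3·0.15
 = 9.2 + 5.94 + 3.3 + 5.25 + 0.45
 = 24.14

24.14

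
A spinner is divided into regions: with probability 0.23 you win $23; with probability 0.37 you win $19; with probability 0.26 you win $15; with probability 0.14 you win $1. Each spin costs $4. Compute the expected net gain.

E[payout] = 23·0.23 + 19·0.37 + 15·0.26 + 1·0.14
 = 5.29 + 7.03 + 3.9 + 0.14
 = 16.36
Net = 16.36 - 4 = 12.36

12.36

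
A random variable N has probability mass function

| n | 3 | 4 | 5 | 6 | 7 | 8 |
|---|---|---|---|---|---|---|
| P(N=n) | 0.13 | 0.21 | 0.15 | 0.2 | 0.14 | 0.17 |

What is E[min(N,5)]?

4.53

E[min(N,5)] = Σ min(n,5)·P(N=n)
 = 3·0.13 + 4·0.21 + 5·0.15 + 5·0.2 + 5·0.14 + 5·0.17
 = 0.39 + 0.84 + 0.75 + 1 + 0.7 + 0.85
 = 4.53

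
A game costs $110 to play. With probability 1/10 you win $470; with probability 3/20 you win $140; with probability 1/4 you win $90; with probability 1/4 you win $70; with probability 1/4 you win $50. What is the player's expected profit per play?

E[payout] = 470·1/10 + 140·3/20 + 90·1/4 + 70·1/4 + 50·1/4
 = 47 + 21 + 45/2 + 35/2 + 25/2
 = 241/2
Net = 241/2 - 110 = 21/2

10.5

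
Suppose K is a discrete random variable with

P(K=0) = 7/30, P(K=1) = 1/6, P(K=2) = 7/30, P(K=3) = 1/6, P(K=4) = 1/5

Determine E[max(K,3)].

E[max(K,3)] = Σ max(k,3)·P(K=k)
 = 3·7/30 + 3·1/6 + 3·7/30 + 3·1/6 + 4·1/5
 = 7/10 + 1/2 + 7/10 + 1/2 + 4/5
 = 16/5

3.2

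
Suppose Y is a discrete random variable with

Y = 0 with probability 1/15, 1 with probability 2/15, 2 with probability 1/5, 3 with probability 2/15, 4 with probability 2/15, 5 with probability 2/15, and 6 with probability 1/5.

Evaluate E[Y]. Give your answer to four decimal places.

3.3333

E[Y] = Σ y·P(Y=y)
 = 0·1/15 + 1·2/15 + 2·1/5 + 3·2/15 + 4·2/15 + 5·2/15 + 6·1/5
 = 0 + 2/15 + 2/5 + 2/5 + 8/15 + 2/3 + 6/5
 = 10/3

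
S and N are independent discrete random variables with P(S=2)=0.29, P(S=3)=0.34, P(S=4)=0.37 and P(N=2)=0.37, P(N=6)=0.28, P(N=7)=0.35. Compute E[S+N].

E[S+N] = Σ_s Σ_n (s+n) · P(S=s)P(N=n)
 = 4·0.1073 + 8·0.0812 + 9·0.1015 + 5·0.1258 + 9·0.0952 + 10·0.119 + 6·0.1369 + 10·0.1036 + 11·0.1295
 = 0.4292 + 0.6496 + 0.9135 + 0.629 + 0.8568 + 1.19 + 0.8214 + 1.036 + 1.4245
 = 7.95

7.95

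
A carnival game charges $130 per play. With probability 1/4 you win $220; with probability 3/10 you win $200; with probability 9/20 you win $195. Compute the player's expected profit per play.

E[payout] = 220·1/4 + 200·3/10 + 195·9/20
 = 55 + 60 + 351/4
 = 811/4
Net = 811/4 - 130 = 291/4

72.75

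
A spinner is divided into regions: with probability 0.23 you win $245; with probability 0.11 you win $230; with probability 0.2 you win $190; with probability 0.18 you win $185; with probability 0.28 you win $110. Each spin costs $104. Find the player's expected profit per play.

79.75

E[payout] = 245·0.23 + 230·0.11 + 190·0.2 + 185·0.18 + 110·0.28
 = 56.35 + 25.3 + 38 + 33.3 + 30.8
 = 183.75
Net = 183.75 - 104 = 79.75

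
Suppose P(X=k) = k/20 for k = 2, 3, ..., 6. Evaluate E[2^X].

E[2^X] = Σ 2^x·P(X=x)
 = 4·1/10 + 8·3/20 + 16·1/5 + 32·1/4 + 64·3/10
 = 2/5 + 6/5 + 16/5 + 8 + 96/5
 = 32

32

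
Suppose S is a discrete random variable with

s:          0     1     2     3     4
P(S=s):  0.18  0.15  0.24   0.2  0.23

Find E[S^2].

6.59

E[S^2] = Σ s^2·P(S=s)
 = 0·0.18 + 1·0.15 + 4·0.24 + 9·0.2 + 16·0.23
 = 0 + 0.15 + 0.96 + 1.8 + 3.68
 = 6.59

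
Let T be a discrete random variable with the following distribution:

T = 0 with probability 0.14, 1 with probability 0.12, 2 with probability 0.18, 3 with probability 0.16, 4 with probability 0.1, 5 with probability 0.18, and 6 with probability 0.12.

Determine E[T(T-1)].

9.72

E[T(T-1)] = Σ t(t-1)·P(T=t)
 = 0·0.14 + 0·0.12 + 2·0.18 + 6·0.16 + 12·0.1 + 20·0.18 + 30·0.12
 = 0 + 0 + 0.36 + 0.96 + 1.2 + 3.6 + 3.6
 = 9.72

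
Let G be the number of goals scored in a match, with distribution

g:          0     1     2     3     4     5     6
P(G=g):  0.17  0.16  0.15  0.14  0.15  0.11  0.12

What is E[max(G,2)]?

E[max(G,2)] = Σ max(g,2)·P(G=g)
 = 2·0.17 + 2·0.16 + 2·0.15 + 3·0.14 + 4·0.15 + 5·0.11 + 6·0.12
 = 0.34 + 0.32 + 0.3 + 0.42 + 0.6 + 0.55 + 0.72
 = 3.25

3.25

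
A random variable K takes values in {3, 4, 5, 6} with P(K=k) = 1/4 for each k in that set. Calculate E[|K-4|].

E[|K-4|] = Σ |k-4|·P(K=k)
 = 1·1/4 + 0·1/4 + 1·1/4 + 2·1/4
 = 1/4 + 0 + 1/4 + 1/2
 = 1

1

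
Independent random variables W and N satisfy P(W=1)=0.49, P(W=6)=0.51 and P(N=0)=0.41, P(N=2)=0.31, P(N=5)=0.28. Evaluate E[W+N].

5.57

E[W+N] = Σ_w Σ_n (w+n) · P(W=w)P(N=n)
 = 1·0.2009 + 3·0.1519 + 6·0.1372 + 6·0.2091 + 8·0.1581 + 11·0.1428
 = 0.2009 + 0.4557 + 0.8232 + 1.2546 + 1.2648 + 1.5708
 = 5.57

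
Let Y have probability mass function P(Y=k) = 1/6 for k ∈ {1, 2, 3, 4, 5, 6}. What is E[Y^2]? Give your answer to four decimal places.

E[Y^2] = Σ y^2·P(Y=y)
 = 1·1/6 + 4·1/6 + 9·1/6 + 16·1/6 + 25·1/6 + 36·1/6
 = 1/6 + 2/3 + 3/2 + 8/3 + 25/6 + 6
 = 91/6

15.1667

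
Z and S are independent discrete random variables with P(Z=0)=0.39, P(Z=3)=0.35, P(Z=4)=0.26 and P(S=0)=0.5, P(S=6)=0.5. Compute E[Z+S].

5.09

E[Z+S] = Σ_z Σ_s (z+s) · P(Z=z)P(S=s)
 = 0·0.195 + 6·0.195 + 3·0.175 + 9·0.175 + 4·0.13 + 10·0.13
 = 0 + 1.17 + 0.525 + 1.575 + 0.52 + 1.3
 = 5.09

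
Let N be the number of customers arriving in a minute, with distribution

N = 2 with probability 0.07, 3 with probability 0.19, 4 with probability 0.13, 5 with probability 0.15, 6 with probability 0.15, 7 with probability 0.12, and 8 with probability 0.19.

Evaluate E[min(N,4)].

3.67

E[min(N,4)] = Σ min(n,4)·P(N=n)
 = 2·0.07 + 3·0.19 + 4·0.13 + 4·0.15 + 4·0.15 + 4·0.12 + 4·0.19
 = 0.14 + 0.57 + 0.52 + 0.6 + 0.6 + 0.48 + 0.76
 = 3.67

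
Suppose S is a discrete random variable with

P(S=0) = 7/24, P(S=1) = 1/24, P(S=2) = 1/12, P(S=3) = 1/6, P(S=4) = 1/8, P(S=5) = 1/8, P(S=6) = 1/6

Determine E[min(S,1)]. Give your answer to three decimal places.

E[min(S,1)] = Σ min(s,1)·P(S=s)
 = 0·7/24 + 1·1/24 + 1·1/12 + 1·1/6 + 1·1/8 + 1·1/8 + 1·1/6
 = 0 + 1/24 + 1/12 + 1/6 + 1/8 + 1/8 + 1/6
 = 17/24

0.708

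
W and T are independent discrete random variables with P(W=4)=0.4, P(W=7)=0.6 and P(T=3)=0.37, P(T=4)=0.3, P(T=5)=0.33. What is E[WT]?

22.968

E[WT] = Σ_w Σ_t wt · P(W=w)P(T=t)
 = 12·0.148 + 16·0.12 + 20·0.132 + 21·0.222 + 28·0.18 + 35·0.198
 = 1.776 + 1.92 + 2.64 + 4.662 + 5.04 + 6.93
 = 22.968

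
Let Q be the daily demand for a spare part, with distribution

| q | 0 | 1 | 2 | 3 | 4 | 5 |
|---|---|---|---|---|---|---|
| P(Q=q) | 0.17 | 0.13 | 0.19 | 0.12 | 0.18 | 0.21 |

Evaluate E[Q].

2.64

E[Q] = Σ q·P(Q=q)
 = 0·0.17 + 1·0.13 + 2·0.19 + 3·0.12 + 4·0.18 + 5·0.21
 = 0 + 0.13 + 0.38 + 0.36 + 0.72 + 1.05
 = 2.64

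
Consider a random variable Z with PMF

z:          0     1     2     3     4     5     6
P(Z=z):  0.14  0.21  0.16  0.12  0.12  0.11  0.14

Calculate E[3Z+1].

9.28

E[3Z+1] = Σ (3z+1)·P(Z=z)
 = 1·0.14 + 4·0.21 + 7·0.16 + 10·0.12 + 13·0.12 + 16·0.11 + 19·0.14
 = 0.14 + 0.84 + 1.12 + 1.2 + 1.56 + 1.76 + 2.66
 = 9.28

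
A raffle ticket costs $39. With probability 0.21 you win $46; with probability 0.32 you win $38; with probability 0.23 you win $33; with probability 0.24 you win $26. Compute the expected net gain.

-3.35

E[payout] = 46·0.21 + 38·0.32 + 33·0.23 + 26·0.24
 = 9.66 + 12.16 + 7.59 + 6.24
 = 35.65
Net = 35.65 - 39 = -3.35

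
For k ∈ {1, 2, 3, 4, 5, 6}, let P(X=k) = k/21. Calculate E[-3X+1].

-12

E[-3X+1] = Σ (-3x+1)·P(X=x)
 = (-2)·1/21 + (-5)·2/21 + (-8)·1/7 + (-11)·4/21 + (-14)·5/21 + (-17)·2/7
 = (-2/21) + (-10/21) + (-8/7) + (-44/21) + (-10/3) + (-34/7)
 = -12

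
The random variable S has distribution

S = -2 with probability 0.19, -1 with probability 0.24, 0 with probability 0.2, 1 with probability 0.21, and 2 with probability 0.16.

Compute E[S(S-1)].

1.94

E[S(S-1)] = Σ s(s-1)·P(S=s)
 = 6·0.19 + 2·0.24 + 0·0.2 + 0·0.21 + 2·0.16
 = 1.14 + 0.48 + 0 + 0 + 0.32
 = 1.94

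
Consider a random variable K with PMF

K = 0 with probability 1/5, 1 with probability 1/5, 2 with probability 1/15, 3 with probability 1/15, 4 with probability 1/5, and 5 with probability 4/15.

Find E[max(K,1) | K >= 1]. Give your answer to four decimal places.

P(K >= 1) = 1/5 + 1/15 + 1/15 + 1/5 + 4/15 = 4/5.
E[max(K,1) | K >= 1] = [1·1/5 + 2·1/15 + 3·1/15 + 4·1/5 + 5·4/15] / (4/5)
 = 8/3 / (4/5)
 = 10/3

3.3333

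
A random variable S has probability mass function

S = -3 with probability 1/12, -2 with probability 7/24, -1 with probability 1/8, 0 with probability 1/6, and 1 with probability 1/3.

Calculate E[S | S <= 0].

P(S <= 0) = 1/12 + 7/24 + 1/8 + 1/6 = 2/3.
E[S | S <= 0] = [(-3)·1/12 + (-2)·7/24 + (-1)·1/8 + 0·1/6] / (2/3)
 = -23/24 / (2/3)
 = -23/16

-1.4375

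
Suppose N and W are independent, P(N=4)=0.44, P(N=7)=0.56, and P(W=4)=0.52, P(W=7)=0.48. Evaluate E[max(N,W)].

6.3136

E[max(N,W)] = Σ_n Σ_w max(n,w) · P(N=n)P(W=w)
 = 4·0.2288 + 7·0.2112 + 7·0.2912 + 7·0.2688
 = 0.9152 + 1.4784 + 2.0384 + 1.8816
 = 6.3136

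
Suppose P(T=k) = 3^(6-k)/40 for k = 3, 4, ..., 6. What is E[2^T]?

13

E[2^T] = Σ 2^t·P(T=t)
 = 8·27/40 + 16·9/40 + 32·3/40 + 64·1/40
 = 27/5 + 18/5 + 12/5 + 8/5
 = 13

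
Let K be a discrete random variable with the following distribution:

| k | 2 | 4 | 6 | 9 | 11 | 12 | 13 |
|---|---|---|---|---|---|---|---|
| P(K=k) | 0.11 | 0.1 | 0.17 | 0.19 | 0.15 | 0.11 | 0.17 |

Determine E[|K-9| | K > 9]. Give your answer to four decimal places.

3.0465

P(K > 9) = 0.15 + 0.11 + 0.17 = 0.43.
E[|K-9| | K > 9] = [2·0.15 + 3·0.11 + 4·0.17] / 0.43
 = 1.31 / 0.43
 = 131/43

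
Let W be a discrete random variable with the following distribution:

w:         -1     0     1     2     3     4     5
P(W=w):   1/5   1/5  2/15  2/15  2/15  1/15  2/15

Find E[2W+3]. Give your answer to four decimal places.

6.0667

E[2W+3] = Σ (2w+3)·P(W=w)
 = 1·1/5 + 3·1/5 + 5·2/15 + 7·2/15 + 9·2/15 + 11·1/15 + 13·2/15
 = 1/5 + 3/5 + 2/3 + 14/15 + 6/5 + 11/15 + 26/15
 = 91/15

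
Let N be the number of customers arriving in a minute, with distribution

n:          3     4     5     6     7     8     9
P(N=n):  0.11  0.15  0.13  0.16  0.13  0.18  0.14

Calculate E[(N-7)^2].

E[(N-7)^2] = Σ (n-7)^2·P(N=n)
 = 16·0.11 + 9·0.15 + 4·0.13 + 1·0.16 + 0·0.13 + 1·0.18 + 4·0.14
 = 1.76 + 1.35 + 0.52 + 0.16 + 0 + 0.18 + 0.56
 = 4.53

4.53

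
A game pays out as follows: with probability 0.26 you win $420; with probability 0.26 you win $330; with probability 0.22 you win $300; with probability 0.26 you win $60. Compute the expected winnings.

276.6

E[payout] = 420·0.26 + 330·0.26 + 300·0.22 + 60·0.26
 = 109.2 + 85.8 + 66 + 15.6
 = 276.6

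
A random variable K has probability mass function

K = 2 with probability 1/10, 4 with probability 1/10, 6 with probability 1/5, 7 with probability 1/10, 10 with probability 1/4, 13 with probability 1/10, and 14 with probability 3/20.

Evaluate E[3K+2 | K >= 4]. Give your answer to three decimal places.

29.333

P(K >= 4) = 1/10 + 1/5 + 1/10 + 1/4 + 1/10 + 3/20 = 9/10.
E[3K+2 | K >= 4] = [14·1/10 + 20·1/5 + 23·1/10 + 32·1/4 + 41·1/10 + 44·3/20] / (9/10)
 = 132/5 / (9/10)
 = 88/3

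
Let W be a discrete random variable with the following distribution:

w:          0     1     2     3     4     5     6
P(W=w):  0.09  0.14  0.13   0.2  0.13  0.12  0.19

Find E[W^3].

70.94

E[W^3] = Σ w^3·P(W=w)
 = 0·0.09 + 1·0.14 + 8·0.13 + 27·0.2 + 64·0.13 + 125·0.12 + 216·0.19
 = 0 + 0.14 + 1.04 + 5.4 + 8.32 + 15 + 41.04
 = 70.94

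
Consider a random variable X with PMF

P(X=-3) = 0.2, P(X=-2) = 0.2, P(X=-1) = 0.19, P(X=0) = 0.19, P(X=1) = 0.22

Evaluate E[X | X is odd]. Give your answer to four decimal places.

P(X is odd) = 0.2 + 0.19 + 0.22 = 0.61.
E[X | X is odd] = [(-3)·0.2 + (-1)·0.19 + 1·0.22] / 0.61
 = -0.57 / 0.61
 = -57/61

-0.9344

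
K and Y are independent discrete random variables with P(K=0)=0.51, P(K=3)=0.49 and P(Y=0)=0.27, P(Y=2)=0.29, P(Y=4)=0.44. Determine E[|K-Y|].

1.948

E[|K-Y|] = Σ_k Σ_y |k-y| · P(K=k)P(Y=y)
 = 0·0.1377 + 2·0.1479 + 4·0.2244 + 3·0.1323 + 1·0.1421 + 1·0.2156
 = 0 + 0.2958 + 0.8976 + 0.3969 + 0.1421 + 0.2156
 = 1.948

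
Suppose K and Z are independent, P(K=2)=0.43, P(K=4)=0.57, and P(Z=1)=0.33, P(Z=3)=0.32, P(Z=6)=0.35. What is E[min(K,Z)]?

2.2514

E[min(K,Z)] = Σ_k Σ_z min(k,z) · P(K=k)P(Z=z)
 = 1·0.1419 + 2·0.1376 + 2·0.1505 + 1·0.1881 + 3·0.1824 + 4·0.1995
 = 0.1419 + 0.2752 + 0.301 + 0.1881 + 0.5472 + 0.798
 = 2.2514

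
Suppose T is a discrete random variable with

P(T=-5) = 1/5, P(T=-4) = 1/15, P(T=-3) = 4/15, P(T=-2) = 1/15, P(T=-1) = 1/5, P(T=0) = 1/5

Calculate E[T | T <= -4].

-4.75

P(T <= -4) = 1/5 + 1/15 = 4/15.
E[T | T <= -4] = [(-5)·1/5 + (-4)·1/15] / (4/15)
 = -19/15 / (4/15)
 = -19/4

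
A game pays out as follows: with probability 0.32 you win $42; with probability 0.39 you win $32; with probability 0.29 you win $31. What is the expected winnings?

E[payout] = 42·0.32 + 32·0.39 + 31·0.29
 = 13.44 + 12.48 + 8.99
 = 34.91

34.91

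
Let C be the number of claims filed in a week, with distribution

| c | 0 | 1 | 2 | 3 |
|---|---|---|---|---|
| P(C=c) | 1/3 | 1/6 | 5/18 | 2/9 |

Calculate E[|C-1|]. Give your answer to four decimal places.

1.0556

E[|C-1|] = Σ |c-1|·P(C=c)
 = 1·1/3 + 0·1/6 + 1·5/18 + 2·2/9
 = 1/3 + 0 + 5/18 + 4/9
 = 19/18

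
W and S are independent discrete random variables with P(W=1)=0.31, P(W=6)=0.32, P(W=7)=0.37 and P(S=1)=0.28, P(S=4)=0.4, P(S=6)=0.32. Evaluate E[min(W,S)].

2.932

E[min(W,S)] = Σ_w Σ_s min(w,s) · P(W=w)P(S=s)
 = 1·0.0868 + 1·0.124 + 1·0.0992 + 1·0.0896 + 4·0.128 + 6·0.1024 + 1·0.1036 + 4·0.148 + 6·0.1184
 = 0.0868 + 0.124 + 0.0992 + 0.0896 + 0.512 + 0.6144 + 0.1036 + 0.592 + 0.7104
 = 2.932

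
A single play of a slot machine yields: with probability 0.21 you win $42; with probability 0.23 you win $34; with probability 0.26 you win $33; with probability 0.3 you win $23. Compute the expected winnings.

32.12

E[payout] = 42·0.21 + 34·0.23 + 33·0.26 + 23·0.3
 = 8.82 + 7.82 + 8.58 + 6.9
 = 32.12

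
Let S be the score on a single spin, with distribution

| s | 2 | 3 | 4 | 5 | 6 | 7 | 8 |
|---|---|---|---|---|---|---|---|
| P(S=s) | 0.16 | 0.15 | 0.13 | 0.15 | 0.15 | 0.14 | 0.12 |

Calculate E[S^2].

E[S^2] = Σ s^2·P(S=s)
 = 4·0.16 + 9·0.15 + 16·0.13 + 25·0.15 + 36·0.15 + 49·0.14 + 64·0.12
 = 0.64 + 1.35 + 2.08 + 3.75 + 5.4 + 6.86 + 7.68
 = 27.76

27.76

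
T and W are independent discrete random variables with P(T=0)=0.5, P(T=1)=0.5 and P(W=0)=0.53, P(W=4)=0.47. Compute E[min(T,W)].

E[min(T,W)] = Σ_t Σ_w min(t,w) · P(T=t)P(W=w)
 = 0·0.265 + 0·0.235 + 0·0.265 + 1·0.235
 = 0 + 0 + 0 + 0.235
 = 0.235

0.235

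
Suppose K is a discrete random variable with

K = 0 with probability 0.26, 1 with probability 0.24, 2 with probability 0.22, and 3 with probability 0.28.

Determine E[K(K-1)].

2.12

E[K(K-1)] = Σ k(k-1)·P(K=k)
 = 0·0.26 + 0·0.24 + 2·0.22 + 6·0.28
 = 0 + 0 + 0.44 + 1.68
 = 2.12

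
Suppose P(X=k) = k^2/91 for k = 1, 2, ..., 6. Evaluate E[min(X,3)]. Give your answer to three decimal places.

E[min(X,3)] = Σ min(x,3)·P(X=x)
 = 1·1/91 + 2·4/91 + 3·9/91 + 3·16/91 + 3·25/91 + 3·36/91
 = 1/91 + 8/91 + 27/91 + 48/91 + 75/91 + 108/91
 = 267/91

2.934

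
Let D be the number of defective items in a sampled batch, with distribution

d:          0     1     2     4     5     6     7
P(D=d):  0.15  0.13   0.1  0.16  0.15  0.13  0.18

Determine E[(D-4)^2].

E[(D-4)^2] = Σ (d-4)^2·P(D=d)
 = 16·0.15 + 9·0.13 + 4·0.1 + 0·0.16 + 1·0.15 + 4·0.13 + 9·0.18
 = 2.4 + 1.17 + 0.4 + 0 + 0.15 + 0.52 + 1.62
 = 6.26

6.26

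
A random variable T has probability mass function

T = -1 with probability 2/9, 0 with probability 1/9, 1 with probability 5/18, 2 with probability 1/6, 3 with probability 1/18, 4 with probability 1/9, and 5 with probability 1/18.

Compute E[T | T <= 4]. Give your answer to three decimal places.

P(T <= 4) = 2/9 + 1/9 + 5/18 + 1/6 + 1/18 + 1/9 = 17/18.
E[T | T <= 4] = [(-1)·2/9 + 0·1/9 + 1·5/18 + 2·1/6 + 3·1/18 + 4·1/9] / (17/18)
 = 1 / (17/18)
 = 18/17

1.059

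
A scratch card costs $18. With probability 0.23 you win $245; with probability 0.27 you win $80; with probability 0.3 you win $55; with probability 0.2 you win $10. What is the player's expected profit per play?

E[payout] = 245·0.23 + 80·0.27 + 55·0.3 + 10·0.2
 = 56.35 + 21.6 + 16.5 + 2
 = 96.45
Net = 96.45 - 18 = 78.45

78.45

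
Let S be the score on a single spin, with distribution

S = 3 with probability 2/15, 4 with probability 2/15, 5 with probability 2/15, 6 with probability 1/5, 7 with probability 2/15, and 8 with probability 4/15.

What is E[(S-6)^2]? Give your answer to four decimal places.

3.0667

E[(S-6)^2] = Σ (s-6)^2·P(S=s)
 = 9·2/15 + 4·2/15 + 1·2/15 + 0·1/5 + 1·2/15 + 4·4/15
 = 6/5 + 8/15 + 2/15 + 0 + 2/15 + 16/15
 = 46/15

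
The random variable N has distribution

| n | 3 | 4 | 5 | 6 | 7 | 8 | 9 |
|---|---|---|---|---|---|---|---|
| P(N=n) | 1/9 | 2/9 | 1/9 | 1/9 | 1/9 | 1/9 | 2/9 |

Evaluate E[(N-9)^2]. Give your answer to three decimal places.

12.889

E[(N-9)^2] = Σ (n-9)^2·P(N=n)
 = 36·1/9 + 25·2/9 + 16·1/9 + 9·1/9 + 4·1/9 + 1·1/9 + 0·2/9
 = 4 + 50/9 + 16/9 + 1 + 4/9 + 1/9 + 0
 = 116/9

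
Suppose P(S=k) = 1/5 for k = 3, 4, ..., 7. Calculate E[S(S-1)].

E[S(S-1)] = Σ s(s-1)·P(S=s)
 = 6·1/5 + 12·1/5 + 20·1/5 + 30·1/5 + 42·1/5
 = 6/5 + 12/5 + 4 + 6 + 42/5
 = 22

22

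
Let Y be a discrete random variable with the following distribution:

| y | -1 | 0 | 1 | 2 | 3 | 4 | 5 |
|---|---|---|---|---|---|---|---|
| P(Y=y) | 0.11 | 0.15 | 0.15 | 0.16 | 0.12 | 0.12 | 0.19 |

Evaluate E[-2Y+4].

E[-2Y+4] = Σ (-2y+4)·P(Y=y)
 = 6·0.11 + 4·0.15 + 2·0.15 + 0·0.16 + (-2)·0.12 + (-4)·0.12 + (-6)·0.19
 = 0.66 + 0.6 + 0.3 + 0 + (-0.24) + (-0.48) + (-1.14)
 = -0.3

-0.3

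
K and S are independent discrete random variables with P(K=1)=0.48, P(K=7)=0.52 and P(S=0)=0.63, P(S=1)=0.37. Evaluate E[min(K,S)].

0.37

E[min(K,S)] = Σ_k Σ_s min(k,s) · P(K=k)P(S=s)
 = 0·0.3024 + 1·0.1776 + 0·0.3276 + 1·0.1924
 = 0 + 0.1776 + 0 + 0.1924
 = 0.37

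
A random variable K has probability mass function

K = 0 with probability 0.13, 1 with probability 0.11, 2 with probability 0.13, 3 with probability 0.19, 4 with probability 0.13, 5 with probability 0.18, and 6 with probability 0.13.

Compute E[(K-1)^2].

E[(K-1)^2] = Σ (k-1)^2·P(K=k)
 = 1·0.13 + 0·0.11 + 1·0.13 + 4·0.19 + 9·0.13 + 16·0.18 + 25·0.13
 = 0.13 + 0 + 0.13 + 0.76 + 1.17 + 2.88 + 3.25
 = 8.32

8.32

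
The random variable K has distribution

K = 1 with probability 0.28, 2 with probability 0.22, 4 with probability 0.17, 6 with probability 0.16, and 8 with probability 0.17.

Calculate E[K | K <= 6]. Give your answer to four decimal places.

2.8434

P(K <= 6) = 0.28 + 0.22 + 0.17 + 0.16 = 0.83.
E[K | K <= 6] = [1·0.28 + 2·0.22 + 4·0.17 + 6·0.16] / 0.83
 = 2.36 / 0.83
 = 236/83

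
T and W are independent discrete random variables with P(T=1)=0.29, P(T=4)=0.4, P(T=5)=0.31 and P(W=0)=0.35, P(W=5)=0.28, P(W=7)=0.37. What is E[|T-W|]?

E[|T-W|] = Σ_t Σ_w |t-w| · P(T=t)P(W=w)
 = 1·0.1015 + 4·0.0812 + 6·0.1073 + 4·0.14 + 1·0.112 + 3·0.148 + 5·0.1085 + 0·0.0868 + 2·0.1147
 = 0.1015 + 0.3248 + 0.6438 + 0.56 + 0.112 + 0.444 + 0.5425 + 0 + 0.2294
 = 2.958

2.958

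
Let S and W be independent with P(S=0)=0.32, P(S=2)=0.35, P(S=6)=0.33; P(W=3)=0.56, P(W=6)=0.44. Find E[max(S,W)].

4.8744

E[max(S,W)] = Σ_s Σ_w max(s,w) · P(S=s)P(W=w)
 = 3·0.1792 + 6·0.1408 + 3·0.196 + 6·0.154 + 6·0.1848 + 6·0.1452
 = 0.5376 + 0.8448 + 0.588 + 0.924 + 1.1088 + 0.8712
 = 4.8744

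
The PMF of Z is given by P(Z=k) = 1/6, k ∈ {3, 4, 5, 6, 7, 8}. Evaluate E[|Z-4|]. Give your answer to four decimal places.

1.8333

E[|Z-4|] = Σ |z-4|·P(Z=z)
 = 1·1/6 + 0·1/6 + 1·1/6 + 2·1/6 + 3·1/6 + 4·1/6
 = 1/6 + 0 + 1/6 + 1/3 + 1/2 + 2/3
 = 11/6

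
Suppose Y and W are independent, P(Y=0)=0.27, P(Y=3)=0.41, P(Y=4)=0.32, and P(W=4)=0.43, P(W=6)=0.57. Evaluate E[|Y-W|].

2.63

E[|Y-W|] = Σ_y Σ_w |y-w| · P(Y=y)P(W=w)
 = 4·0.1161 + 6·0.1539 + 1·0.1763 + 3·0.2337 + 0·0.1376 + 2·0.1824
 = 0.4644 + 0.9234 + 0.1763 + 0.7011 + 0 + 0.3648
 = 2.63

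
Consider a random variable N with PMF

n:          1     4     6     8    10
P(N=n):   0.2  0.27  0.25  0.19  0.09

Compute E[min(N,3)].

2.6

E[min(N,3)] = Σ min(n,3)·P(N=n)
 = 1·0.2 + 3·0.27 + 3·0.25 + 3·0.19 + 3·0.09
 = 0.2 + 0.81 + 0.75 + 0.57 + 0.27
 = 2.6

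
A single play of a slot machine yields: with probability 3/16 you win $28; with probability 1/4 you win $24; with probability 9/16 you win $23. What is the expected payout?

24.1875

E[payout] = 28·3/16 + 24·1/4 + 23·9/16
 = 21/4 + 6 + 207/16
 = 387/16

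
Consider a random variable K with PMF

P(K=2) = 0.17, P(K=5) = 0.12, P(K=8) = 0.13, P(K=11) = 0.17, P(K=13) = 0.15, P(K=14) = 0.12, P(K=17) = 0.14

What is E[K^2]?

E[K^2] = Σ k^2·P(K=k)
 = 4·0.17 + 25·0.12 + 64·0.13 + 121·0.17 + 169·0.15 + 196·0.12 + 289·0.14
 = 0.68 + 3 + 8.32 + 20.57 + 25.35 + 23.52 + 40.46
 = 121.9

121.9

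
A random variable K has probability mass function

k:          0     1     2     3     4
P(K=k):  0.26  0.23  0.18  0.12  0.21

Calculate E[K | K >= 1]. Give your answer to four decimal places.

P(K >= 1) = 0.23 + 0.18 + 0.12 + 0.21 = 0.74.
E[K | K >= 1] = [1·0.23 + 2·0.18 + 3·0.12 + 4·0.21] / 0.74
 = 1.79 / 0.74
 = 179/74

2.4189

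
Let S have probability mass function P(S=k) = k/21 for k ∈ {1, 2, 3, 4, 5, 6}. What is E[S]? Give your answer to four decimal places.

4.3333

E[S] = Σ s·P(S=s)
 = 1·1/21 + 2·2/21 + 3·1/7 + 4·4/21 + 5·5/21 + 6·2/7
 = 1/21 + 4/21 + 3/7 + 16/21 + 25/21 + 12/7
 = 13/3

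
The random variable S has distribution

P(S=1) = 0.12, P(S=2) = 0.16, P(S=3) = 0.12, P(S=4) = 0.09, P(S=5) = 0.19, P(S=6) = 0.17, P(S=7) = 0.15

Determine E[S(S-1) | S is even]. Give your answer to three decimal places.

15.476

P(S is even) = 0.16 + 0.09 + 0.17 = 0.42.
E[S(S-1) | S is even] = [2·0.16 + 12·0.09 + 30·0.17] / 0.42
 = 6.5 / 0.42
 = 325/21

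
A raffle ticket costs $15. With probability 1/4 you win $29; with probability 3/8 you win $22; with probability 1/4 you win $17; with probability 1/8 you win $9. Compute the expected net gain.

E[payout] = 29·1/4 + 22·3/8 + 17·1/4 + 9·1/8
 = 29/4 + 33/4 + 17/4 + 9/8
 = 167/8
Net = 167/8 - 15 = 47/8

5.875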